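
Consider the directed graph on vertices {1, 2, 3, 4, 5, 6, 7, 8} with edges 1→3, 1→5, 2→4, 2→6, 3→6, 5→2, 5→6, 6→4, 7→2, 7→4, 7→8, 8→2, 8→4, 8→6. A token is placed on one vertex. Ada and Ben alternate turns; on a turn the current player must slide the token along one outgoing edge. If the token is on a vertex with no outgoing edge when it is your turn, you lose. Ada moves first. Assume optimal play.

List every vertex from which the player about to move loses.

3, 4, 5

Use the standard recursion: the mover loses at a terminal position; elsewhere, the mover wins exactly when some move hands the opponent an L position.
Every edge goes from a vertex to one that appears earlier in the order 4, 6, 2, 8, 7, 3, 5, 1, so processing vertices in that order labels each vertex after all of its successors.
4: no outgoing edge → L
6: reaches L-position 4 → W
2: reaches L-position 4 → W
8: reaches L-position 4 → W
7: reaches L-position 4 → W
3: only reaches 6(W), which is W → L
5: only reaches 2(W), 6(W), all W → L
1: reaches L-position 5 → W
The losing starting vertices are exactly the entries labelled L in this table (3 of them).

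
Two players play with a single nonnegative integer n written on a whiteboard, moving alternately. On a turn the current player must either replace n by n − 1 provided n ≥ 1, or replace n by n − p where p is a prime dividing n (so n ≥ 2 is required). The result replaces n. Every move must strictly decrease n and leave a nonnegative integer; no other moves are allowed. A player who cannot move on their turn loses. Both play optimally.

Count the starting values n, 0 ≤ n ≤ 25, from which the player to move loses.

Label each position W (a win for the player to move) or L (a loss). A position with no legal move is L; any other position is W exactly when some move reaches an L, and L when every move reaches a W.
n=0: no move → L
n=1: reaches L-position 0 → W
n=2: reaches L-position 0 → W
n=3: reaches L-position 0 → W
n=4: only reaches 2(W), 3(W), all W → L
n=5: reaches L-position 0 → W
n=6: reaches L-position 4 → W
n=7: reaches L-position 0 → W
n=8: only reaches 6(W), 7(W), all W → L
n=9: reaches L-position 8 → W
n=10: reaches L-position 8 → W
n=11: reaches L-position 0 → W
n=12: only reaches 9(W), 10(W), 11(W), all W → L
n=13: reaches L-position 0 → W
n=14: reaches L-position 12 → W
n=15: reaches L-position 12 → W
n=16: only reaches 14(W), 15(W), all W → L
n=17: reaches L-position 0 → W
n=18: reaches L-position 16 → W
n=19: reaches L-position 0 → W
n=20: only reaches 15(W), 18(W), 19(W), all W → L
n=21: reaches L-position 20 → W
n=22: reaches L-position 20 → W
n=23: reaches L-position 0 → W
n=24: only reaches 21(W), 22(W), 23(W), all W → L
n=25: reaches L-position 20 → W
L entries with 0 ≤ n ≤ 25: n = 0, 4, 8, 12, 16, 20, 24; that makes 7.

7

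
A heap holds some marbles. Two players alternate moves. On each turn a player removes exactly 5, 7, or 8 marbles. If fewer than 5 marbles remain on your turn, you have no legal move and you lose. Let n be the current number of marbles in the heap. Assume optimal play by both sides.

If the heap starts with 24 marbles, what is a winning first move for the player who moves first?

Remove 7, leaving 17.

Work bottom-up. With no move the player to move loses. Otherwise the position is W if at least one move leads to an L position for the opponent, and L if every move leads to a W.
n=0: no move → L
n=1: no move → L
n=2: no move → L
n=3: no move → L
n=4: no move → L
n=5: can move to 0, which is L ⇒ W
n=6: can move to 1, which is L ⇒ W
n=7: can move to 2, which is L ⇒ W
n=8: can move to 3, which is L ⇒ W
n=9: can move to 4, which is L ⇒ W
n=10: can move to 3, which is L ⇒ W
n=11: can move to 4, which is L ⇒ W
n=12: can move to 4, which is L ⇒ W
n=13: moves to 8(W), 6(W), 5(W); every one is W ⇒ L
n=14: moves to 9(W), 7(W), 6(W); every one is W ⇒ L
n=15: moves to 10(W), 8(W), 7(W); every one is W ⇒ L
n=16: moves to 11(W), 9(W), 8(W); every one is W ⇒ L
n=17: moves to 12(W), 10(W), 9(W); every one is W ⇒ L
n=18: can move to 13, which is L ⇒ W
n=19: can move to 14, which is L ⇒ W
n=20: can move to 15, which is L ⇒ W
n=21: can move to 16, which is L ⇒ W
n=22: can move to 17, which is L ⇒ W
n=23: can move to 16, which is L ⇒ W
n=24: can move to 17, which is L ⇒ W
From 24, the L positions reachable in one move are: 17, 16. Any move reaching one of these is winning.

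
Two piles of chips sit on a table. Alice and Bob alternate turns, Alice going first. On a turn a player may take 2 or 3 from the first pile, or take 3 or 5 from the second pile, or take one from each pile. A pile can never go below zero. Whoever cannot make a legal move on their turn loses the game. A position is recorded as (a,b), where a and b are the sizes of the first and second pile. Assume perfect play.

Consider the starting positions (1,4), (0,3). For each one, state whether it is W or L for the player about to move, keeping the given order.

(1,4): L, (0,3): W

Positions with no move are L. A position that does have a move is losing for the player to move precisely when every available move leads to a winning position for the opponent. Fill in the labels:
No move ever increases a pile, so every position that can arise here has a ≤ 1 and b ≤ 4; it is enough to label the cells with 0 ≤ a ≤ 1 and 0 ≤ b ≤ 4.
Every move lowers a or b (never raises either), so fill the grid row by row in increasing a, and left to right within a row: each cell's successors are then already labelled.
      b=0  b=1  b=2  b=3  b=4
a=0:    L    L    L    W    W
a=1:    L    W    W    W    L
Cells with no legal move (terminal, hence L): (0,0), (0,1), (0,2), (1,0).
The remaining L cells, each justified by listing all of its moves:
(1,4): moves to (1,1)(W), (0,3)(W); every one is W ⇒ L
Every other cell has at least one move into one of the L cells above, so it is W.
(1,4): one of the L cells justified above, so L
(0,3): the move to (0,0) reaches an L cell, so W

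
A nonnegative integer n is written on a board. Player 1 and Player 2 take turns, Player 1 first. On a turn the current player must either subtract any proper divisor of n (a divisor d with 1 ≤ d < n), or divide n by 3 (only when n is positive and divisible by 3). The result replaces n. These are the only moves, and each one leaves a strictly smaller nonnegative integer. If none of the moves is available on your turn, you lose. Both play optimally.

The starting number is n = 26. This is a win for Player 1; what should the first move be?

Move to 13.

Work bottom-up. With no move the player to move loses. Otherwise the position is W if at least one move leads to an L position for the opponent, and L if every move leads to a W.
n=0: no move → L
n=1: no move → L
n=2: →1(L), so W
n=3: →1(L), so W
n=4: →2(W), 3(W) — all W, so L
n=5: →4(L), so W
n=6: →4(L), so W
n=7: →6(W) only, which is W, so L
n=8: →4(L), so W
n=9: →3(W), 6(W), 8(W) — all W, so L
n=10: →9(L), so W
n=11: →10(W) only, which is W, so L
n=12: →4(L), so W
n=13: →12(W) only, which is W, so L
n=14: →7(L), so W
n=15: →5(W), 10(W), 12(W), 14(W) — all W, so L
n=16: →15(L), so W
n=17: →16(W) only, which is W, so L
n=18: →9(L), so W
n=19: →18(W) only, which is W, so L
n=20: →15(L), so W
n=21: →7(L), so W
n=22: →11(L), so W
n=23: →22(W) only, which is W, so L
n=24: →23(L), so W
n=25: →20(W), 24(W) — all W, so L
n=26: →13(L), so W
From 26, the L positions reachable in one move are: 13, 25. Any move reaching one of these is winning.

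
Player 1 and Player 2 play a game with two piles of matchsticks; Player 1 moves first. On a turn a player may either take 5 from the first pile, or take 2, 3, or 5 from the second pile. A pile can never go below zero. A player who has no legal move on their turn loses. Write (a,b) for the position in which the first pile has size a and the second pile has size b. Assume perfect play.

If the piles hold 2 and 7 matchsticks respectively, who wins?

Player 2 wins.

Build the W/L table. Terminal = L. A non-terminal position is W if it has a move to some L; otherwise it is L.
No move ever increases a pile, so every position that can arise here has a ≤ 2 and b ≤ 7; it is enough to label the cells with 0 ≤ a ≤ 2 and 0 ≤ b ≤ 7.
Every move lowers a or b (never raises either), so fill the grid row by row in increasing a, and left to right within a row: each cell's successors are then already labelled.
      b=0  b=1  b=2  b=3  b=4  b=5  b=6  b=7
a=0:    L    L    W    W    W    W    W    L
a=1:    L    L    W    W    W    W    W    L
a=2:    L    L    W    W    W    W    W    L
Cells with no legal move (terminal, hence L): (0,0), (0,1), (1,0), (1,1), (2,0), (2,1).
The remaining L cells, each justified by listing all of its moves:
(0,7): moves to (0,5)(W), (0,4)(W), (0,2)(W); every one is W ⇒ L
(1,7): moves to (1,5)(W), (1,4)(W), (1,2)(W); every one is W ⇒ L
(2,7): moves to (2,5)(W), (2,4)(W), (2,2)(W); every one is W ⇒ L
Every other cell has at least one move into one of the L cells above, so it is W.
Every move from (2,7) reaches a W position, so the mover loses.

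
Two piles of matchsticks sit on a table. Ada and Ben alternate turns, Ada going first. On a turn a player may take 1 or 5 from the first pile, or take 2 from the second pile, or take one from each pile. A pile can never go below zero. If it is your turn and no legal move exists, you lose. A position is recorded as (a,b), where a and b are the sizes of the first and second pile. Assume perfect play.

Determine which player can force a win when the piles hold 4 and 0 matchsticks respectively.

Label each position W (a win for the player to move) or L (a loss). A position with no legal move is L; any other position is W exactly when some move reaches an L, and L when every move reaches a W.
No move ever increases a pile, so every position that can arise here has a ≤ 4 and b ≤ 0; it is enough to label the cells with 0 ≤ a ≤ 4 and 0 ≤ b ≤ 0.
Every move lowers a or b (never raises either), so fill the grid row by row in increasing a, and left to right within a row: each cell's successors are then already labelled.
      b=0
a=0:    L
a=1:    W
a=2:    L
a=3:    W
a=4:    L
Cells with no legal move (terminal, hence L): (0,0).
The remaining L cells, each justified by listing all of its moves:
(2,0): the only move is to (1,0)(W), a W ⇒ L
(4,0): the only move is to (3,0)(W), a W ⇒ L
Every other cell has at least one move into one of the L cells above, so it is W.
The starting position (4,0) is L: whatever Ada does, the opponent receives a W position.

Ben wins.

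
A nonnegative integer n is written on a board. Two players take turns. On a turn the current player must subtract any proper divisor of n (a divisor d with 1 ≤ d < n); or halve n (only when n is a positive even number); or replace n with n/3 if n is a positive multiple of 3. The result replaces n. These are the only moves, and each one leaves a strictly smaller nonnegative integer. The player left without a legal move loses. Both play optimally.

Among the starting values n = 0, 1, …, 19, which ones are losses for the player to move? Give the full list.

0, 1, 4, 7, 9, 11, 13, 15, 17, 19

Compute win/loss labels from the base case upward. A position with no move is L. Any other position is W if it can reach an L in one move, else L.
n=0: no move → L
n=1: no move → L
n=2: reaches L-position 1 → W
n=3: reaches L-position 1 → W
n=4: only reaches 2(W), 3(W), all W → L
n=5: reaches L-position 4 → W
n=6: reaches L-position 4 → W
n=7: only reaches 6(W), which is W → L
n=8: reaches L-position 4 → W
n=9: only reaches 3(W), 6(W), 8(W), all W → L
n=10: reaches L-position 9 → W
n=11: only reaches 10(W), which is W → L
n=12: reaches L-position 4 → W
n=13: only reaches 12(W), which is W → L
n=14: reaches L-position 7 → W
n=15: only reaches 5(W), 10(W), 12(W), 14(W), all W → L
n=16: reaches L-position 15 → W
n=17: only reaches 16(W), which is W → L
n=18: reaches L-position 9 → W
n=19: only reaches 18(W), which is W → L
The losing starting values of n are exactly the entries labelled L in this table (10 of them).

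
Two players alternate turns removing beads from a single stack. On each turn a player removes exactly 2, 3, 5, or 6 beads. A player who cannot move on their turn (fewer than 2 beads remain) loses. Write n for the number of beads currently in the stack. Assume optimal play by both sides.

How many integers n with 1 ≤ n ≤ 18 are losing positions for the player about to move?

Work bottom-up. With no move the player to move loses. Otherwise the position is W if at least one move leads to an L position for the opponent, and L if every move leads to a W.
n=0: no move → L
n=1: no move → L
n=2: can move to 0, which is L ⇒ W
n=3: can move to 1, which is L ⇒ W
n=4: can move to 1, which is L ⇒ W
n=5: can move to 0, which is L ⇒ W
n=6: can move to 1, which is L ⇒ W
n=7: can move to 1, which is L ⇒ W
n=8: moves to 6(W), 5(W), 3(W), 2(W); every one is W ⇒ L
n=9: moves to 7(W), 6(W), 4(W), 3(W); every one is W ⇒ L
n=10: can move to 8, which is L ⇒ W
n=11: can move to 9, which is L ⇒ W
n=12: can move to 9, which is L ⇒ W
n=13: can move to 8, which is L ⇒ W
n=14: can move to 9, which is L ⇒ W
n=15: can move to 9, which is L ⇒ W
n=16: moves to 14(W), 13(W), 11(W), 10(W); every one is W ⇒ L
n=17: moves to 15(W), 14(W), 12(W), 11(W); every one is W ⇒ L
n=18: can move to 16, which is L ⇒ W
L entries with 1 ≤ n ≤ 18 (n=0 is outside the asked range and is not counted): n = 1, 8, 9, 16, 17; that makes 5.

5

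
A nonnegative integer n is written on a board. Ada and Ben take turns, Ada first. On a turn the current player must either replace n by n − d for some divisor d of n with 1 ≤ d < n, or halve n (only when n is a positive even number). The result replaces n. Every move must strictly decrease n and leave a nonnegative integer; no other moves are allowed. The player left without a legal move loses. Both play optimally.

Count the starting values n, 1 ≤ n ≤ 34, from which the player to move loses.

17

Compute win/loss labels from the base case upward. A position with no move is L. Any other position is W if it can reach an L in one move, else L.
n=0: no move → L
n=1: no move → L
n=2: →1(L), so W
n=3: →2(W) only, which is W, so L
n=4: →3(L), so W
n=5: →4(W) only, which is W, so L
n=6: →3(L), so W
n=7: →6(W) only, which is W, so L
n=8: →7(L), so W
n=9: →6(W), 8(W) — all W, so L
n=10: →5(L), so W
n=11: →10(W) only, which is W, so L
n=12: →9(L), so W
n=13: →12(W) only, which is W, so L
n=14: →7(L), so W
n=15: →10(W), 12(W), 14(W) — all W, so L
n=16: →15(L), so W
n=17: →16(W) only, which is W, so L
n=18: →9(L), so W
n=19: →18(W) only, which is W, so L
n=20: →15(L), so W
n=21: →14(W), 18(W), 20(W) — all W, so L
n=22: →11(L), so W
n=23: →22(W) only, which is W, so L
n=24: →21(L), so W
n=25: →20(W), 24(W) — all W, so L
n=26: →13(L), so W
n=27: →18(W), 24(W), 26(W) — all W, so L
n=28: →21(L), so W
n=29: →28(W) only, which is W, so L
n=30: →15(L), so W
n=31: →30(W) only, which is W, so L
n=32: →31(L), so W
n=33: →22(W), 30(W), 32(W) — all W, so L
n=34: →17(L), so W
L entries with 1 ≤ n ≤ 34 (n=0 is outside the asked range and is not counted): n = 1, 3, 5, 7, 9, 11, 13, 15, 17, 19, 21, 23, 25, 27, 29, 31, 33; that makes 17.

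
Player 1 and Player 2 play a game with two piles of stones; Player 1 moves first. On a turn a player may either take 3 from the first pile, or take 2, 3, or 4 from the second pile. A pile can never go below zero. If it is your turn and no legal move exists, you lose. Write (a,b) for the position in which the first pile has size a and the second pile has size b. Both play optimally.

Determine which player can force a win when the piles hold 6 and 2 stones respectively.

Player 1 wins.

Compute win/loss labels from the base case upward. A position with no move is L. Any other position is W if it can reach an L in one move, else L.
No move ever increases a pile, so every position that can arise here has a ≤ 6 and b ≤ 2; it is enough to label the cells with 0 ≤ a ≤ 6 and 0 ≤ b ≤ 2.
Every move lowers a or b (never raises either), so fill the grid row by row in increasing a, and left to right within a row: each cell's successors are then already labelled.
      b=0  b=1  b=2
a=0:    L    L    W
a=1:    L    L    W
a=2:    L    L    W
a=3:    W    W    L
a=4:    W    W    L
a=5:    W    W    L
a=6:    L    L    W
Cells with no legal move (terminal, hence L): (0,0), (0,1), (1,0), (1,1), (2,0), (2,1).
The remaining L cells, each justified by listing all of its moves:
(3,2): only reaches (0,2)(W), (3,0)(W), all W → L
(4,2): only reaches (1,2)(W), (4,0)(W), all W → L
(5,2): only reaches (2,2)(W), (5,0)(W), all W → L
(6,0): only reaches (3,0)(W), which is W → L
(6,1): only reaches (3,1)(W), which is W → L
Every other cell has at least one move into one of the L cells above, so it is W.
From (6,2) Player 1 can move to (3,2), reaching an L position.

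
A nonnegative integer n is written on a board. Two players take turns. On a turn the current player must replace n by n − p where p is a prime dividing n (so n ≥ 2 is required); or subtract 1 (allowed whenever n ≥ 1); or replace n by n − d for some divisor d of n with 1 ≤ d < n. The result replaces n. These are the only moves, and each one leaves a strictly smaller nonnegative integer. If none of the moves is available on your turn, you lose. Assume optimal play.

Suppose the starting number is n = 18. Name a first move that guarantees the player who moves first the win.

Move to 9.

Work bottom-up. With no move the player to move loses. Otherwise the position is W if at least one move leads to an L position for the opponent, and L if every move leads to a W.
n=0: no move → L
n=1: →0(L), so W
n=2: →0(L), so W
n=3: →0(L), so W
n=4: →2(W), 3(W) — all W, so L
n=5: →0(L), so W
n=6: →4(L), so W
n=7: →0(L), so W
n=8: →4(L), so W
n=9: →6(W), 8(W) — all W, so L
n=10: →9(L), so W
n=11: →0(L), so W
n=12: →9(L), so W
n=13: →0(L), so W
n=14: →7(W), 12(W), 13(W) — all W, so L
n=15: →14(L), so W
n=16: →14(L), so W
n=17: →0(L), so W
n=18: →9(L), so W
From 18, the L positions reachable in one move are: 9.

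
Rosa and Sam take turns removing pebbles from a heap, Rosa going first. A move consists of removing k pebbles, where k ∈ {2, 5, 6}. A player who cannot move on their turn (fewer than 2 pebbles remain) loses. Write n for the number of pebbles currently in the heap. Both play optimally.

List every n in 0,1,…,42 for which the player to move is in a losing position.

Work bottom-up. With no move the player to move loses. Otherwise the position is W if at least one move leads to an L position for the opponent, and L if every move leads to a W.
n=0: no move → L
n=1: no move → L
n=2: →0(L), so W
n=3: →1(L), so W
n=4: →2(W) only, which is W, so L
n=5: →0(L), so W
n=6: →4(L), so W
n=7: →1(L), so W
n=8: →6(W), 3(W), 2(W) — all W, so L
n=9: →4(L), so W
n=10: →8(L), so W
n=11: →9(W), 6(W), 5(W) — all W, so L
n=12: →10(W), 7(W), 6(W) — all W, so L
n=13: →11(L), so W
n=14: →12(L), so W
n=15: →13(W), 10(W), 9(W) — all W, so L
n=16: →11(L), so W
n=17: →15(L), so W
n=18: →12(L), so W
n=19: →17(W), 14(W), 13(W) — all W, so L
n=20: →15(L), so W
n=21: →19(L), so W
n=22: →20(W), 17(W), 16(W) — all W, so L
n=23: →21(W), 18(W), 17(W) — all W, so L
n=24: →22(L), so W
n=25: →23(L), so W
n=26: →24(W), 21(W), 20(W) — all W, so L
n=27: →22(L), so W
n=28: →26(L), so W
n=29: →23(L), so W
n=30: →28(W), 25(W), 24(W) — all W, so L
n=31: →26(L), so W
n=32: →30(L), so W
n=33: →31(W), 28(W), 27(W) — all W, so L
n=34: →32(W), 29(W), 28(W) — all W, so L
n=35: →33(L), so W
n=36: →34(L), so W
n=37: →35(W), 32(W), 31(W) — all W, so L
n=38: →33(L), so W
n=39: →37(L), so W
n=40: →34(L), so W
n=41: →39(W), 36(W), 35(W) — all W, so L
n=42: →37(L), so W
Reading off the rows marked L gives the requested list; there are 16 such values of n.

0, 1, 4, 8, 11, 12, 15, 19, 22, 23, 26, 30, 33, 34, 37, 41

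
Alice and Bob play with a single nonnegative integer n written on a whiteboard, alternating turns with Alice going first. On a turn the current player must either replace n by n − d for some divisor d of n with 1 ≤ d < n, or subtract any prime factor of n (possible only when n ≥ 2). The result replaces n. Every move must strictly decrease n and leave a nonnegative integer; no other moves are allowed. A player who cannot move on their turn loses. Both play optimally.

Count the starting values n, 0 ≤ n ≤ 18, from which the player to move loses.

Use the standard recursion: the mover loses at a terminal position; elsewhere, the mover wins exactly when some move hands the opponent an L position.
n=0: no move → L
n=1: no move → L
n=2: W (go to 0, an L position)
n=3: W (go to 0, an L position)
n=4: L (options 2(W), 3(W) are all W)
n=5: W (go to 0, an L position)
n=6: W (go to 4, an L position)
n=7: W (go to 0, an L position)
n=8: W (go to 4, an L position)
n=9: L (options 6(W), 8(W) are all W)
n=10: W (go to 9, an L position)
n=11: W (go to 0, an L position)
n=12: W (go to 9, an L position)
n=13: W (go to 0, an L position)
n=14: L (options 7(W), 12(W), 13(W) are all W)
n=15: W (go to 14, an L position)
n=16: W (go to 14, an L position)
n=17: W (go to 0, an L position)
n=18: W (go to 9, an L position)
L entries with 0 ≤ n ≤ 18: n = 0, 1, 4, 9, 14; that makes 5.

5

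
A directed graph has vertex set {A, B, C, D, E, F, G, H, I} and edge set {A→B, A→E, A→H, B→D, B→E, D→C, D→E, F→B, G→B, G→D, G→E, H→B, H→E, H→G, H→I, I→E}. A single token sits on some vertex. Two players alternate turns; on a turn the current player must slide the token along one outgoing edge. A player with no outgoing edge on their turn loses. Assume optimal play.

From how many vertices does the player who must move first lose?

3

Label each position W (a win for the player to move) or L (a loss). A position with no legal move is L; any other position is W exactly when some move reaches an L, and L when every move reaches a W.
Every edge goes from a vertex to one that appears earlier in the order C, E, I, D, B, G, H, F, A, so processing vertices in that order labels each vertex after all of its successors.
C: no outgoing edge → L
E: no outgoing edge → L
I: reaches L-position E → W
D: reaches L-position E → W
B: reaches L-position E → W
G: reaches L-position E → W
H: reaches L-position E → W
F: only reaches B(W), which is W → L
A: reaches L-position E → W
The L vertices are C, E, F; that is 3 in all.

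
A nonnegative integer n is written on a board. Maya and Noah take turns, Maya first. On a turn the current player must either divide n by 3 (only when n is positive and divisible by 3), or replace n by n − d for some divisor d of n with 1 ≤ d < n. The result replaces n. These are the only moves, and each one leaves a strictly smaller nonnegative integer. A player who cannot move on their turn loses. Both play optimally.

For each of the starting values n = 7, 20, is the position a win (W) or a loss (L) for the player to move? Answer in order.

7: L, 20: W

Label each position W (a win for the player to move) or L (a loss). A position with no legal move is L; any other position is W exactly when some move reaches an L, and L when every move reaches a W.
n=0: no move → L
n=1: no move → L
n=2: can move to 1, which is L ⇒ W
n=3: can move to 1, which is L ⇒ W
n=4: moves to 2(W), 3(W); every one is W ⇒ L
n=5: can move to 4, which is L ⇒ W
n=6: can move to 4, which is L ⇒ W
n=7: the only move is to 6(W), a W ⇒ L
n=8: can move to 4, which is L ⇒ W
n=9: moves to 3(W), 6(W), 8(W); every one is W ⇒ L
n=10: can move to 9, which is L ⇒ W
n=11: the only move is to 10(W), a W ⇒ L
n=12: can move to 4, which is L ⇒ W
n=13: the only move is to 12(W), a W ⇒ L
n=14: can move to 7, which is L ⇒ W
n=15: moves to 5(W), 10(W), 12(W), 14(W); every one is W ⇒ L
n=16: can move to 15, which is L ⇒ W
n=17: the only move is to 16(W), a W ⇒ L
n=18: can move to 9, which is L ⇒ W
n=19: the only move is to 18(W), a W ⇒ L
n=20: can move to 15, which is L ⇒ W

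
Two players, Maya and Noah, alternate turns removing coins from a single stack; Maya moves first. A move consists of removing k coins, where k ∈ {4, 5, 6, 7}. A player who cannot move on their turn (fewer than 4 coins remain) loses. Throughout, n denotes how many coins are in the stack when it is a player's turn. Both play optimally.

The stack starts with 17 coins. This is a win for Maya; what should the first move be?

Positions with no move are L. A position that does have a move is losing for the player to move precisely when every available move leads to a winning position for the opponent. Fill in the labels:
n=0: no move → L
n=1: no move → L
n=2: no move → L
n=3: no move → L
n=4: can move to 0, which is L ⇒ W
n=5: can move to 1, which is L ⇒ W
n=6: can move to 2, which is L ⇒ W
n=7: can move to 3, which is L ⇒ W
n=8: can move to 3, which is L ⇒ W
n=9: can move to 3, which is L ⇒ W
n=10: can move to 3, which is L ⇒ W
n=11: moves to 7(W), 6(W), 5(W), 4(W); every one is W ⇒ L
n=12: moves to 8(W), 7(W), 6(W), 5(W); every one is W ⇒ L
n=13: moves to 9(W), 8(W), 7(W), 6(W); every one is W ⇒ L
n=14: moves to 10(W), 9(W), 8(W), 7(W); every one is W ⇒ L
n=15: can move to 11, which is L ⇒ W
n=16: can move to 12, which is L ⇒ W
n=17: can move to 13, which is L ⇒ W
From 17, the L positions reachable in one move are: 13, 12, 11. Any move reaching one of these is winning.

Remove 4, leaving 13.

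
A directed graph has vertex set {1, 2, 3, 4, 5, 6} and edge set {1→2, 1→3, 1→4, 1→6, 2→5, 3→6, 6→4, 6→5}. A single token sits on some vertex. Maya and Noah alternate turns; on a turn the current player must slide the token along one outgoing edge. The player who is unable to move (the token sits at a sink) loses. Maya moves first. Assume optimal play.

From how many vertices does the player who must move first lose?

3

Use the standard recursion: the mover loses at a terminal position; elsewhere, the mover wins exactly when some move hands the opponent an L position.
Every edge goes from a vertex to one that appears earlier in the order 5, 4, 6, 3, 2, 1, so processing vertices in that order labels each vertex after all of its successors.
5: no outgoing edge → L
4: no outgoing edge → L
6: reaches L-position 4 → W
3: only reaches 6(W), which is W → L
2: reaches L-position 5 → W
1: reaches L-position 3 → W
The L vertices are 3, 4, 5; that is 3 in all.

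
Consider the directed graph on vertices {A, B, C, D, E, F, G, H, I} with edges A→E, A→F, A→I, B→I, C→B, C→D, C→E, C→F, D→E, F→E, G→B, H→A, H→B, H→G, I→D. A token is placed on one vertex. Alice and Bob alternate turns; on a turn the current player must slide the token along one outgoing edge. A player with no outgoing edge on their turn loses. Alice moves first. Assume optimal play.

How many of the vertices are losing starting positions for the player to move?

Use the standard recursion: the mover loses at a terminal position; elsewhere, the mover wins exactly when some move hands the opponent an L position.
Every edge goes from a vertex to one that appears earlier in the order E, D, I, F, B, C, A, G, H, so processing vertices in that order labels each vertex after all of its successors.
E: no outgoing edge → L
D: reaches L-position E → W
I: only reaches D(W), which is W → L
F: reaches L-position E → W
B: reaches L-position I → W
C: reaches L-position E → W
A: reaches L-position I → W
G: only reaches B(W), which is W → L
H: reaches L-position G → W
The L vertices are E, G, I; that is 3 in all.

3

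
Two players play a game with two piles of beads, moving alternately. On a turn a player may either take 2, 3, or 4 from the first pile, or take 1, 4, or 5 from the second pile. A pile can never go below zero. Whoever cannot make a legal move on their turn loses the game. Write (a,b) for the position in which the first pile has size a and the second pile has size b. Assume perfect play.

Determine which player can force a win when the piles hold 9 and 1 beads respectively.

The second player wins.

Compute win/loss labels from the base case upward. A position with no move is L. Any other position is W if it can reach an L in one move, else L.
No move ever increases a pile, so every position that can arise here has a ≤ 9 and b ≤ 1; it is enough to label the cells with 0 ≤ a ≤ 9 and 0 ≤ b ≤ 1.
Every move lowers a or b (never raises either), so fill the grid row by row in increasing a, and left to right within a row: each cell's successors are then already labelled.
      b=0  b=1
a=0:    L    W
a=1:    L    W
a=2:    W    L
a=3:    W    L
a=4:    W    W
a=5:    W    W
a=6:    L    W
a=7:    L    W
a=8:    W    L
a=9:    W    L
Cells with no legal move (terminal, hence L): (0,0), (1,0).
The remaining L cells, each justified by listing all of its moves:
(2,1): L (options (0,1)(W), (2,0)(W) are all W)
(3,1): L (options (1,1)(W), (0,1)(W), (3,0)(W) are all W)
(6,0): L (options (4,0)(W), (3,0)(W), (2,0)(W) are all W)
(7,0): L (options (5,0)(W), (4,0)(W), (3,0)(W) are all W)
(8,1): L (options (6,1)(W), (5,1)(W), (4,1)(W), (8,0)(W) are all W)
(9,1): L (options (7,1)(W), (6,1)(W), (5,1)(W), (9,0)(W) are all W)
Every other cell has at least one move into one of the L cells above, so it is W.
Every move from (9,1) reaches a W position, so the mover loses.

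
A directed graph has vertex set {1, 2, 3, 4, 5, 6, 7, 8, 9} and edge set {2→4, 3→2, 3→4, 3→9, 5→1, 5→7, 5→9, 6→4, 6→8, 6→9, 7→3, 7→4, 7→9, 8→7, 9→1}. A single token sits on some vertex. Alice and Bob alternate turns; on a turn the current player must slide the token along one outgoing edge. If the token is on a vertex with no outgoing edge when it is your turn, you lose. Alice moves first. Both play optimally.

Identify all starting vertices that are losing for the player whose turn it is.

Build the W/L table. Terminal = L. A non-terminal position is W if it has a move to some L; otherwise it is L.
Every edge goes from a vertex to one that appears earlier in the order 4, 1, 9, 2, 3, 7, 5, 8, 6, so processing vertices in that order labels each vertex after all of its successors.
4: no outgoing edge → L
1: no outgoing edge → L
9: →1(L), so W
2: →4(L), so W
3: →4(L), so W
7: →4(L), so W
5: →1(L), so W
8: →7(W) only, which is W, so L
6: →8(L), so W
The losing starting vertices are exactly the entries labelled L in this table (3 of them).

1, 4, 8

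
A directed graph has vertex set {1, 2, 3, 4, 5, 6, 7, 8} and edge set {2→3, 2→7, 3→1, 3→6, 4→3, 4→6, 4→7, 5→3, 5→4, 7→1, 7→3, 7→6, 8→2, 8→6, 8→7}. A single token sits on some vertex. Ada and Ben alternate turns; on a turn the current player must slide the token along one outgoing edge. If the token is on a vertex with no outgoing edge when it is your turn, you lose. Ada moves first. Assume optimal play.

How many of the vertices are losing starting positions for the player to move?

Use the standard recursion: the mover loses at a terminal position; elsewhere, the mover wins exactly when some move hands the opponent an L position.
Every edge goes from a vertex to one that appears earlier in the order 6, 1, 3, 7, 4, 2, 8, 5, so processing vertices in that order labels each vertex after all of its successors.
6: no outgoing edge → L
1: no outgoing edge → L
3: W (go to 1, an L position)
7: W (go to 1, an L position)
4: W (go to 6, an L position)
2: L (options 7(W), 3(W) are all W)
8: W (go to 2, an L position)
5: L (options 4(W), 3(W) are all W)
The L vertices are 1, 2, 5, 6; that is 4 in all.

4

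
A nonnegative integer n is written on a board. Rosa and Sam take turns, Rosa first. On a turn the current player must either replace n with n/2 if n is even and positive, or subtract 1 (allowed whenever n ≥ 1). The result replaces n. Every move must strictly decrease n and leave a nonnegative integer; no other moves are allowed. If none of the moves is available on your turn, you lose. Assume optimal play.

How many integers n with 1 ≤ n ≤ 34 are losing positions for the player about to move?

Compute win/loss labels from the base case upward. A position with no move is L. Any other position is W if it can reach an L in one move, else L.
n=0: no move → L
n=1: reaches L-position 0 → W
n=2: only reaches 1(W), which is W → L
n=3: reaches L-position 2 → W
n=4: reaches L-position 2 → W
n=5: only reaches 4(W), which is W → L
n=6: reaches L-position 5 → W
n=7: only reaches 6(W), which is W → L
n=8: reaches L-position 7 → W
n=9: only reaches 8(W), which is W → L
n=10: reaches L-position 5 → W
n=11: only reaches 10(W), which is W → L
n=12: reaches L-position 11 → W
n=13: only reaches 12(W), which is W → L
n=14: reaches L-position 7 → W
n=15: only reaches 14(W), which is W → L
n=16: reaches L-position 15 → W
n=17: only reaches 16(W), which is W → L
n=18: reaches L-position 9 → W
n=19: only reaches 18(W), which is W → L
n=20: reaches L-position 19 → W
n=21: only reaches 20(W), which is W → L
n=22: reaches L-position 11 → W
n=23: only reaches 22(W), which is W → L
n=24: reaches L-position 23 → W
n=25: only reaches 24(W), which is W → L
n=26: reaches L-position 13 → W
n=27: only reaches 26(W), which is W → L
n=28: reaches L-position 27 → W
n=29: only reaches 28(W), which is W → L
n=30: reaches L-position 15 → W
n=31: only reaches 30(W), which is W → L
n=32: reaches L-position 31 → W
n=33: only reaches 32(W), which is W → L
n=34: reaches L-position 17 → W
L entries with 1 ≤ n ≤ 34 (n=0 is outside the asked range and is not counted): n = 2, 5, 7, 9, 11, 13, 15, 17, 19, 21, 23, 25, 27, 29, 31, 33; that makes 16.

16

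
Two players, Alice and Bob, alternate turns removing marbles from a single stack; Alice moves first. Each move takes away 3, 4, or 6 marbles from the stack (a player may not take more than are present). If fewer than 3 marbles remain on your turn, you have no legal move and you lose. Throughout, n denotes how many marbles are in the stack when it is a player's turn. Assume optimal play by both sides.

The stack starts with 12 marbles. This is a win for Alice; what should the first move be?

Work bottom-up. With no move the player to move loses. Otherwise the position is W if at least one move leads to an L position for the opponent, and L if every move leads to a W.
n=0: no move → L
n=1: no move → L
n=2: no move → L
n=3: can move to 0, which is L ⇒ W
n=4: can move to 1, which is L ⇒ W
n=5: can move to 2, which is L ⇒ W
n=6: can move to 2, which is L ⇒ W
n=7: can move to 1, which is L ⇒ W
n=8: can move to 2, which is L ⇒ W
n=9: moves to 6(W), 5(W), 3(W); every one is W ⇒ L
n=10: moves to 7(W), 6(W), 4(W); every one is W ⇒ L
n=11: moves to 8(W), 7(W), 5(W); every one is W ⇒ L
n=12: can move to 9, which is L ⇒ W
From 12, the L positions reachable in one move are: 9.

Remove 3, leaving 9.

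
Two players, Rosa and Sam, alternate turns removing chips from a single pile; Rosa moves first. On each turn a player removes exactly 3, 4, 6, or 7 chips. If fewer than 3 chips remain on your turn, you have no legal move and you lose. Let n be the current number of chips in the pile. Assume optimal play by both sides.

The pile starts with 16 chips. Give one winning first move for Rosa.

Remove 4, leaving 12.

Label each position W (a win for the player to move) or L (a loss). A position with no legal move is L; any other position is W exactly when some move reaches an L, and L when every move reaches a W.
n=0: no move → L
n=1: no move → L
n=2: no move → L
n=3: can move to 0, which is L ⇒ W
n=4: can move to 1, which is L ⇒ W
n=5: can move to 2, which is L ⇒ W
n=6: can move to 2, which is L ⇒ W
n=7: can move to 1, which is L ⇒ W
n=8: can move to 2, which is L ⇒ W
n=9: can move to 2, which is L ⇒ W
n=10: moves to 7(W), 6(W), 4(W), 3(W); every one is W ⇒ L
n=11: moves to 8(W), 7(W), 5(W), 4(W); every one is W ⇒ L
n=12: moves to 9(W), 8(W), 6(W), 5(W); every one is W ⇒ L
n=13: can move to 10, which is L ⇒ W
n=14: can move to 11, which is L ⇒ W
n=15: can move to 12, which is L ⇒ W
n=16: can move to 12, which is L ⇒ W
From 16, the L positions reachable in one move are: 12, 10. Any move reaching one of these is winning.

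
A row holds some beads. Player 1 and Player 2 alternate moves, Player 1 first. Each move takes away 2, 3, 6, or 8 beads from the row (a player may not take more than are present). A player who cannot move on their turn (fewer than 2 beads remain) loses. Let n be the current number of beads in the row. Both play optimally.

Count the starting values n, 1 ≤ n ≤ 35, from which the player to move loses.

10

Positions with no move are L. A position that does have a move is losing for the player to move precisely when every available move leads to a winning position for the opponent. Fill in the labels:
n=0: no move → L
n=1: no move → L
n=2: W (go to 0, an L position)
n=3: W (go to 1, an L position)
n=4: W (go to 1, an L position)
n=5: L (options 3(W), 2(W) are all W)
n=6: W (go to 0, an L position)
n=7: W (go to 5, an L position)
n=8: W (go to 5, an L position)
n=9: W (go to 1, an L position)
n=10: L (options 8(W), 7(W), 4(W), 2(W) are all W)
n=11: W (go to 5, an L position)
n=12: W (go to 10, an L position)
n=13: W (go to 10, an L position)
n=14: L (options 12(W), 11(W), 8(W), 6(W) are all W)
n=15: L (options 13(W), 12(W), 9(W), 7(W) are all W)
n=16: W (go to 14, an L position)
n=17: W (go to 15, an L position)
n=18: W (go to 15, an L position)
n=19: L (options 17(W), 16(W), 13(W), 11(W) are all W)
n=20: W (go to 14, an L position)
n=21: W (go to 19, an L position)
n=22: W (go to 19, an L position)
n=23: W (go to 15, an L position)
n=24: L (options 22(W), 21(W), 18(W), 16(W) are all W)
n=25: W (go to 19, an L position)
n=26: W (go to 24, an L position)
n=27: W (go to 24, an L position)
n=28: L (options 26(W), 25(W), 22(W), 20(W) are all W)
n=29: L (options 27(W), 26(W), 23(W), 21(W) are all W)
n=30: W (go to 28, an L position)
n=31: W (go to 29, an L position)
n=32: W (go to 29, an L position)
n=33: L (options 31(W), 30(W), 27(W), 25(W) are all W)
n=34: W (go to 28, an L position)
n=35: W (go to 33, an L position)
L entries with 1 ≤ n ≤ 35 (n=0 is outside the asked range and is not counted): n = 1, 5, 10, 14, 15, 19, 24, 28, 29, 33; that makes 10.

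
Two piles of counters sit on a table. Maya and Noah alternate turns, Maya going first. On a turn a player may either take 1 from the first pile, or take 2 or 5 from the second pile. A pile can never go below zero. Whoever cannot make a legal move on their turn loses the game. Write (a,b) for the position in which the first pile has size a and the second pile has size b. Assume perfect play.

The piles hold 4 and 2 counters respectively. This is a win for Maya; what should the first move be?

Classify positions by backward induction: terminal positions (no move available) are L. From any other position, the mover wins iff some move reaches an L.
No move ever increases a pile, so every position that can arise here has a ≤ 4 and b ≤ 2; it is enough to label the cells with 0 ≤ a ≤ 4 and 0 ≤ b ≤ 2.
Every move lowers a or b (never raises either), so fill the grid row by row in increasing a, and left to right within a row: each cell's successors are then already labelled.
      b=0  b=1  b=2
a=0:    L    L    W
a=1:    W    W    L
a=2:    L    L    W
a=3:    W    W    L
a=4:    L    L    W
Cells with no legal move (terminal, hence L): (0,0), (0,1).
The remaining L cells, each justified by listing all of its moves:
(1,2): only reaches (0,2)(W), (1,0)(W), all W → L
(2,0): only reaches (1,0)(W), which is W → L
(2,1): only reaches (1,1)(W), which is W → L
(3,2): only reaches (2,2)(W), (3,0)(W), all W → L
(4,0): only reaches (3,0)(W), which is W → L
(4,1): only reaches (3,1)(W), which is W → L
Every other cell has at least one move into one of the L cells above, so it is W.
From (4,2), the L positions reachable in one move are: (3,2), (4,0). Any move reaching one of these is winning.

Move to (3,2).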